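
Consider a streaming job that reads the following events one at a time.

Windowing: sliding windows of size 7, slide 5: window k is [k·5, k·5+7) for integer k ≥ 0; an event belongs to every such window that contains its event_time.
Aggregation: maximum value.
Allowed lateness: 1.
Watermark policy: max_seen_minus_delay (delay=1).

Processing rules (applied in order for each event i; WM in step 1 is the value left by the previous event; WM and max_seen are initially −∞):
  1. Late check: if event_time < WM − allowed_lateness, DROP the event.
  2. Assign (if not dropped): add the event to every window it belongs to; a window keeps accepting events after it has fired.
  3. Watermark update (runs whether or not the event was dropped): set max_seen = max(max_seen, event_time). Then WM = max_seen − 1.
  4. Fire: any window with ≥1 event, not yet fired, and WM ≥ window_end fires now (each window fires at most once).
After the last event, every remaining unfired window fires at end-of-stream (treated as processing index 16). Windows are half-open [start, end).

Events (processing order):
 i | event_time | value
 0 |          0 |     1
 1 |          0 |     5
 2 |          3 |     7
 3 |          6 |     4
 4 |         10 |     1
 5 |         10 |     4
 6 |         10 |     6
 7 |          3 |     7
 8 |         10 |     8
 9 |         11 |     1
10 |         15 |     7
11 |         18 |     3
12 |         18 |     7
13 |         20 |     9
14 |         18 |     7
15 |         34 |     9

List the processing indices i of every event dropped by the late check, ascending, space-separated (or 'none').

i=0 t=0 v=1: → [0,7); WM=-1
i=1 t=0 v=5: → [0,7); WM=-1
i=2 t=3 v=7: → [0,7); WM=2
i=3 t=6 v=4: → [5,12),[0,7); WM=5
i=4 t=10 v=1: → [10,17),[5,12); WM=9; [0,7) fires=7
i=5 t=10 v=4: → [10,17),[5,12); WM=9
i=6 t=10 v=6: → [10,17),[5,12); WM=9
i=7 t=3 v=7: DROP (t<9-1); WM=9
i=8 t=10 v=8: → [10,17),[5,12); WM=9
i=9 t=11 v=1: → [10,17),[5,12); WM=10
i=10 t=15 v=7: → [15,22),[10,17); WM=14; [5,12) fires=8
i=11 t=18 v=3: → [15,22); WM=17; [10,17) fires=8
i=12 t=18 v=7: → [15,22); WM=17
i=13 t=20 v=9: → [20,27),[15,22); WM=19
i=14 t=18 v=7: → [15,22); WM=19
i=15 t=34 v=9: → [30,37); WM=33; [15,22) fires=9 [20,27) fires=9

7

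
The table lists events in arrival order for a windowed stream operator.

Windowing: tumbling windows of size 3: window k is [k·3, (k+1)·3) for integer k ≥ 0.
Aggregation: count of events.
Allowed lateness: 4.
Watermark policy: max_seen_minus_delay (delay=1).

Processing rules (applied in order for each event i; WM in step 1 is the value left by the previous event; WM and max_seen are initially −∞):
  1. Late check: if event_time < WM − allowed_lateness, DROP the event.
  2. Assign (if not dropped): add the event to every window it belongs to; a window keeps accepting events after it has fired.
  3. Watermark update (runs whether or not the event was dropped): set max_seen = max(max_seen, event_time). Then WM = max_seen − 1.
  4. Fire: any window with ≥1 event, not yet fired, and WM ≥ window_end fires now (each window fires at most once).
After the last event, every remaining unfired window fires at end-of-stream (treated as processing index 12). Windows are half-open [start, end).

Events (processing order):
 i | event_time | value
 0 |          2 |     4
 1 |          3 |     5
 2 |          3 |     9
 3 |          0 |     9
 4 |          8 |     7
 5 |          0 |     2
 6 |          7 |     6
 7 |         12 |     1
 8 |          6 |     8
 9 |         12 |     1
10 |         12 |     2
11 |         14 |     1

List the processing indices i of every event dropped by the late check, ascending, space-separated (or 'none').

5 8

i=0 t=2 v=4: → [0,3); WM=1
i=1 t=3 v=5: → [3,6); WM=2
i=2 t=3 v=9: → [3,6); WM=2
i=3 t=0 v=9: → [0,3); WM=2
i=4 t=8 v=7: → [6,9); WM=7; [0,3) fires=2 [3,6) fires=2
i=5 t=0 v=2: DROP (t<7-4); WM=7
i=6 t=7 v=6: → [6,9); WM=7
i=7 t=12 v=1: → [12,15); WM=11; [6,9) fires=2
i=8 t=6 v=8: DROP (t<11-4); WM=11
i=9 t=12 v=1: → [12,15); WM=11
i=10 t=12 v=2: → [12,15); WM=11
i=11 t=14 v=1: → [12,15); WM=13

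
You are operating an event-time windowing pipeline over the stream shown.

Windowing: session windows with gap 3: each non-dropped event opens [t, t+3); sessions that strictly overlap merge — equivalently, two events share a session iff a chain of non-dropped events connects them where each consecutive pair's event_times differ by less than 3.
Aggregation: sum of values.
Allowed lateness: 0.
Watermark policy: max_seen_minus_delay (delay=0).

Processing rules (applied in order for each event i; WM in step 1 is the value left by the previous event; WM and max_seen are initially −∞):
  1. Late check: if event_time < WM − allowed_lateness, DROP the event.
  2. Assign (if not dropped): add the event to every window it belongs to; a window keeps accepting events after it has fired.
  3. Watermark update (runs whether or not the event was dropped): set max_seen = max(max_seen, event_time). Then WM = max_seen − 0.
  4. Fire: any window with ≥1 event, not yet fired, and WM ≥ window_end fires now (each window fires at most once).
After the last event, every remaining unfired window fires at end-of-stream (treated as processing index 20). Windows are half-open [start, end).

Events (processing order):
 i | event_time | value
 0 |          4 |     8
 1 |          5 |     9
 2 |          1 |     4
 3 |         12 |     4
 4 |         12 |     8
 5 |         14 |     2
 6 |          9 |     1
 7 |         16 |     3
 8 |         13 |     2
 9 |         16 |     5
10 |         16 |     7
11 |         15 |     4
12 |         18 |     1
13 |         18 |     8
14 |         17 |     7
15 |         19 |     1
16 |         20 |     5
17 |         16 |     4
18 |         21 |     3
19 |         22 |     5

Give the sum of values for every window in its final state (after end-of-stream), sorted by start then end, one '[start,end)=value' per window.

[4,8)=17 [12,25)=52

i=0 t=4 v=8: → [4,7); WM=4
i=1 t=5 v=9: → [4,8); WM=5
i=2 t=1 v=4: DROP (t<5-0); WM=5
i=3 t=12 v=4: → [12,15); WM=12
i=4 t=12 v=8: → [12,15); WM=12
i=5 t=14 v=2: → [12,17); WM=14
i=6 t=9 v=1: DROP (t<14-0); WM=14
i=7 t=16 v=3: → [12,19); WM=16
i=8 t=13 v=2: DROP (t<16-0); WM=16
i=9 t=16 v=5: → [12,19); WM=16
i=10 t=16 v=7: → [12,19); WM=16
i=11 t=15 v=4: DROP (t<16-0); WM=16
i=12 t=18 v=1: → [12,21); WM=18
i=13 t=18 v=8: → [12,21); WM=18
i=14 t=17 v=7: DROP (t<18-0); WM=18
i=15 t=19 v=1: → [12,22); WM=19
i=16 t=20 v=5: → [12,23); WM=20
i=17 t=16 v=4: DROP (t<20-0); WM=20
i=18 t=21 v=3: → [12,24); WM=21
i=19 t=22 v=5: → [12,25); WM=22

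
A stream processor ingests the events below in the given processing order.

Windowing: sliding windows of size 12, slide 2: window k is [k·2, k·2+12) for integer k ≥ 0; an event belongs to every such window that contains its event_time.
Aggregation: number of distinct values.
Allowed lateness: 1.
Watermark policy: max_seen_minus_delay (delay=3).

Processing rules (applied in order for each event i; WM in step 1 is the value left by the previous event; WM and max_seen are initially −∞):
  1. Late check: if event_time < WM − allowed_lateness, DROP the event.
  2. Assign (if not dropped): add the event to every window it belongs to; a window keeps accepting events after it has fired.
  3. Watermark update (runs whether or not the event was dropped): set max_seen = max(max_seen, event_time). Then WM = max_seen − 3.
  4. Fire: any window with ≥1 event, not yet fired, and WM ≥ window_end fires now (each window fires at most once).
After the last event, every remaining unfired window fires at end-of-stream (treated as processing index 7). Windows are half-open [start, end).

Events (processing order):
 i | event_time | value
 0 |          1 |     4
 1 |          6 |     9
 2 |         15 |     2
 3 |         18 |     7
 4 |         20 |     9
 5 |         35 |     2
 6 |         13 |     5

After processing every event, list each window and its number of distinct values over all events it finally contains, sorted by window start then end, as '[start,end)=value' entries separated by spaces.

[0,12)=2 [2,14)=1 [4,16)=2 [6,18)=2 [8,20)=2 [10,22)=3 [12,24)=3 [14,26)=3 [16,28)=2 [18,30)=2 [20,32)=1 [24,36)=1 [26,38)=1 [28,40)=1 [30,42)=1 [32,44)=1 [34,46)=1

i=0 t=1 v=4: → [0,12); WM=-2
i=1 t=6 v=9: → [6,18),[4,16),[2,14),[0,12); WM=3
i=2 t=15 v=2: → [14,26),[12,24),[10,22),[8,20),[6,18),[4,16); WM=12; [0,12) fires=2
i=3 t=18 v=7: → [18,30),[16,28),[14,26),[12,24),[10,22),[8,20); WM=15; [2,14) fires=1
i=4 t=20 v=9: → [20,32),[18,30),[16,28),[14,26),[12,24),[10,22); WM=17; [4,16) fires=2
i=5 t=35 v=2: → [34,46),[32,44),[30,42),[28,40),[26,38),[24,36); WM=32; [6,18) fires=2 [8,20) fires=2 [10,22) fires=3 [12,24) fires=3 [14,26) fires=3 [16,28) fires=2 [18,30) fires=2 [20,32) fires=1
i=6 t=13 v=5: DROP (t<32-1); WM=32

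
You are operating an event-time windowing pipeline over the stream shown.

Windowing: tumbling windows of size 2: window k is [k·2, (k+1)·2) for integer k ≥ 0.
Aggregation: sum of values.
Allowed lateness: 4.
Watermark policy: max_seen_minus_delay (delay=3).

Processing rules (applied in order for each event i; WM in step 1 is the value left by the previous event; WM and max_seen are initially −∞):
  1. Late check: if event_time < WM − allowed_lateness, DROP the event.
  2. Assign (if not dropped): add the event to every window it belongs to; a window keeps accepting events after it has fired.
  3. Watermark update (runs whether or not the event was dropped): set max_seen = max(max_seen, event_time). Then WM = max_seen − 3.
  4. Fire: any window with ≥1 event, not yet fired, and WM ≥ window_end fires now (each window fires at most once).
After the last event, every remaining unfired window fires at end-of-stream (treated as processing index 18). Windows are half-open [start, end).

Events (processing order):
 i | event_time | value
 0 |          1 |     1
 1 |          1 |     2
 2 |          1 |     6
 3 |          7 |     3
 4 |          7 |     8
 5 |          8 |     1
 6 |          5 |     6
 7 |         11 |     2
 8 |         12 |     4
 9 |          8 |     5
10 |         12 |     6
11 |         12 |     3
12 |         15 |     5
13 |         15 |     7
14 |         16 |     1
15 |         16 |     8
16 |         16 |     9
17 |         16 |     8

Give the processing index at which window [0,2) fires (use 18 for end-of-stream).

i=0 t=1 v=1: → [0,2); WM=-2
i=1 t=1 v=2: → [0,2); WM=-2
i=2 t=1 v=6: → [0,2); WM=-2
i=3 t=7 v=3: → [6,8); WM=4; [0,2) fires=9
i=4 t=7 v=8: → [6,8); WM=4
i=5 t=8 v=1: → [8,10); WM=5
i=6 t=5 v=6: → [4,6); WM=5
i=7 t=11 v=2: → [10,12); WM=8; [4,6) fires=6 [6,8) fires=11
i=8 t=12 v=4: → [12,14); WM=9
i=9 t=8 v=5: → [8,10); WM=9
i=10 t=12 v=6: → [12,14); WM=9
i=11 t=12 v=3: → [12,14); WM=9
i=12 t=15 v=5: → [14,16); WM=12; [8,10) fires=6 [10,12) fires=2
i=13 t=15 v=7: → [14,16); WM=12
i=14 t=16 v=1: → [16,18); WM=13
i=15 t=16 v=8: → [16,18); WM=13
i=16 t=16 v=9: → [16,18); WM=13
i=17 t=16 v=8: → [16,18); WM=13

3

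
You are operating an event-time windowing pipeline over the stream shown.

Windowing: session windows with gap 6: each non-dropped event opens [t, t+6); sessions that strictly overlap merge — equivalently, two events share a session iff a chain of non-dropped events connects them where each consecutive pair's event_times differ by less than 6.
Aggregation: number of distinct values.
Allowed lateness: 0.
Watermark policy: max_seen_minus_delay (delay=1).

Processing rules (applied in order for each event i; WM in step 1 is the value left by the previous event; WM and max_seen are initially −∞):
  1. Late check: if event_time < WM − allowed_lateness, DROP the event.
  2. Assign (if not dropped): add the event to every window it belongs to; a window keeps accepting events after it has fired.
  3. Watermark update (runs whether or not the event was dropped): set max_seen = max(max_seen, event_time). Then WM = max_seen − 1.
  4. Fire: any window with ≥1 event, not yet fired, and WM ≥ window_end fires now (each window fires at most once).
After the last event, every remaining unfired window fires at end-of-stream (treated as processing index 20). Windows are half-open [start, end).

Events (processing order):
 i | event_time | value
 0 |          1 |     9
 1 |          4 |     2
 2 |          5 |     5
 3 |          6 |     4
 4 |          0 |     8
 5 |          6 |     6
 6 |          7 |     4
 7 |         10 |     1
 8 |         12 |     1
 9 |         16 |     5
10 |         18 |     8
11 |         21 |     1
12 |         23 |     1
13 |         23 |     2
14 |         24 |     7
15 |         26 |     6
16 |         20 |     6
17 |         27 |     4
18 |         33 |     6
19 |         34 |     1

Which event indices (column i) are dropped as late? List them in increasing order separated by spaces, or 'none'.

4 16

i=0 t=1 v=9: → [1,7); WM=0
i=1 t=4 v=2: → [1,10); WM=3
i=2 t=5 v=5: → [1,11); WM=4
i=3 t=6 v=4: → [1,12); WM=5
i=4 t=0 v=8: DROP (t<5-0); WM=5
i=5 t=6 v=6: → [1,12); WM=5
i=6 t=7 v=4: → [1,13); WM=6
i=7 t=10 v=1: → [1,16); WM=9
i=8 t=12 v=1: → [1,18); WM=11
i=9 t=16 v=5: → [1,22); WM=15
i=10 t=18 v=8: → [1,24); WM=17
i=11 t=21 v=1: → [1,27); WM=20
i=12 t=23 v=1: → [1,29); WM=22
i=13 t=23 v=2: → [1,29); WM=22
i=14 t=24 v=7: → [1,30); WM=23
i=15 t=26 v=6: → [1,32); WM=25
i=16 t=20 v=6: DROP (t<25-0); WM=25
i=17 t=27 v=4: → [1,33); WM=26
i=18 t=33 v=6: → [33,39); WM=32
i=19 t=34 v=1: → [33,40); WM=33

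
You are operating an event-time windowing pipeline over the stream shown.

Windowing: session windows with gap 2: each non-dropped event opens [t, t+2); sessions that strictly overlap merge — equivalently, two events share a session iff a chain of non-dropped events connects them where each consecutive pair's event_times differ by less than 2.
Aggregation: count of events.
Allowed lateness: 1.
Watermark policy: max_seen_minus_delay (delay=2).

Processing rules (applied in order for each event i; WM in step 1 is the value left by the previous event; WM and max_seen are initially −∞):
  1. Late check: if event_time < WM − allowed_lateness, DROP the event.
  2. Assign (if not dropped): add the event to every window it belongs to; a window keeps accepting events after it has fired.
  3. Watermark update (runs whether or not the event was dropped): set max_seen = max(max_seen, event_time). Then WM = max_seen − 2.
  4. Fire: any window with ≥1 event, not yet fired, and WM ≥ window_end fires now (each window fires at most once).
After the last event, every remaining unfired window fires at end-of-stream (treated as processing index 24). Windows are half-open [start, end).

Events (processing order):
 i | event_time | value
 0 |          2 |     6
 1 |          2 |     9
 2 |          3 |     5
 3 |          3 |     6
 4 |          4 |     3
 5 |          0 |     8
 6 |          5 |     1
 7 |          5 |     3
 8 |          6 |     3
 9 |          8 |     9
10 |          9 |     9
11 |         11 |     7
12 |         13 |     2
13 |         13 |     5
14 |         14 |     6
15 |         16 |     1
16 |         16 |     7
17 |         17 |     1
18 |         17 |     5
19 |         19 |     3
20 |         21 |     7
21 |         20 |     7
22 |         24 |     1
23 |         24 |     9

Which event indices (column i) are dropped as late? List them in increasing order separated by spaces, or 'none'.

i=0 t=2 v=6: → [2,4); WM=0
i=1 t=2 v=9: → [2,4); WM=0
i=2 t=3 v=5: → [2,5); WM=1
i=3 t=3 v=6: → [2,5); WM=1
i=4 t=4 v=3: → [2,6); WM=2
i=5 t=0 v=8: DROP (t<2-1); WM=2
i=6 t=5 v=1: → [2,7); WM=3
i=7 t=5 v=3: → [2,7); WM=3
i=8 t=6 v=3: → [2,8); WM=4
i=9 t=8 v=9: → [8,10); WM=6
i=10 t=9 v=9: → [8,11); WM=7
i=11 t=11 v=7: → [11,13); WM=9
i=12 t=13 v=2: → [13,15); WM=11
i=13 t=13 v=5: → [13,15); WM=11
i=14 t=14 v=6: → [13,16); WM=12
i=15 t=16 v=1: → [16,18); WM=14
i=16 t=16 v=7: → [16,18); WM=14
i=17 t=17 v=1: → [16,19); WM=15
i=18 t=17 v=5: → [16,19); WM=15
i=19 t=19 v=3: → [19,21); WM=17
i=20 t=21 v=7: → [21,23); WM=19
i=21 t=20 v=7: → [19,23); WM=19
i=22 t=24 v=1: → [24,26); WM=22
i=23 t=24 v=9: → [24,26); WM=22

5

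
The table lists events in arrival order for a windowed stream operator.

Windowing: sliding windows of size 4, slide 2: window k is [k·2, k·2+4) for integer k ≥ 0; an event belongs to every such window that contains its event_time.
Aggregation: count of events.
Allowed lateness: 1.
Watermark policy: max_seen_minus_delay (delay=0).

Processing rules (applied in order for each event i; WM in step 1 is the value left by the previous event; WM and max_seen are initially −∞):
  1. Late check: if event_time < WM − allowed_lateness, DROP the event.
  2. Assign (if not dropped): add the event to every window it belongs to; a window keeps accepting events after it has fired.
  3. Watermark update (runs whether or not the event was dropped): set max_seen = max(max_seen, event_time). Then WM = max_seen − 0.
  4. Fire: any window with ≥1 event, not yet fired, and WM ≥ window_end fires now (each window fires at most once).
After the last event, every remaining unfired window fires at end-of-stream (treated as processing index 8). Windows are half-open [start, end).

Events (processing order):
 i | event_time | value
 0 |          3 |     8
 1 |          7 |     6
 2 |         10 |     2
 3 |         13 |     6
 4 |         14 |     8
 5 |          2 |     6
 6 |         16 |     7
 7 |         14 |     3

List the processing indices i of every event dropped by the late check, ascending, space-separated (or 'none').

i=0 t=3 v=8: → [2,6),[0,4); WM=3
i=1 t=7 v=6: → [6,10),[4,8); WM=7; [0,4) fires=1 [2,6) fires=1
i=2 t=10 v=2: → [10,14),[8,12); WM=10; [4,8) fires=1 [6,10) fires=1
i=3 t=13 v=6: → [12,16),[10,14); WM=13; [8,12) fires=1
i=4 t=14 v=8: → [14,18),[12,16); WM=14; [10,14) fires=2
i=5 t=2 v=6: DROP (t<14-1); WM=14
i=6 t=16 v=7: → [16,20),[14,18); WM=16; [12,16) fires=2
i=7 t=14 v=3: DROP (t<16-1); WM=16

5 7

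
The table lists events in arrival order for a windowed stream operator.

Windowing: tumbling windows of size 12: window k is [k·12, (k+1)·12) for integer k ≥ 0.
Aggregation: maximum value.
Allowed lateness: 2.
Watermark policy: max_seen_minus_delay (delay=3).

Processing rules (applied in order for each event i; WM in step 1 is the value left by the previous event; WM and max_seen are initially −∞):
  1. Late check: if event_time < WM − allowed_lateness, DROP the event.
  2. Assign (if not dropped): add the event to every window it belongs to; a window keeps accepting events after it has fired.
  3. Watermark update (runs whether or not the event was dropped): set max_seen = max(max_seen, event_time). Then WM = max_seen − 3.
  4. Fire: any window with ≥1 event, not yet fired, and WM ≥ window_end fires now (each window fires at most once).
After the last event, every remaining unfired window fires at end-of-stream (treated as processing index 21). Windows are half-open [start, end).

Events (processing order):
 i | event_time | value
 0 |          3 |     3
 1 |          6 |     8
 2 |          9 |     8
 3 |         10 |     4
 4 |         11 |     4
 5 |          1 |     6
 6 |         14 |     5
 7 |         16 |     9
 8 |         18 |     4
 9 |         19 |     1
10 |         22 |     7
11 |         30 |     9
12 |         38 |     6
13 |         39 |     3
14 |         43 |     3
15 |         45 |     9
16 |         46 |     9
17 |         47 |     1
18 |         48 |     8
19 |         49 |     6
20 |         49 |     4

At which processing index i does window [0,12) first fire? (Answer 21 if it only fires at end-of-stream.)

i=0 t=3 v=3: → [0,12); WM=0
i=1 t=6 v=8: → [0,12); WM=3
i=2 t=9 v=8: → [0,12); WM=6
i=3 t=10 v=4: → [0,12); WM=7
i=4 t=11 v=4: → [0,12); WM=8
i=5 t=1 v=6: DROP (t<8-2); WM=8
i=6 t=14 v=5: → [12,24); WM=11
i=7 t=16 v=9: → [12,24); WM=13; [0,12) fires=8
i=8 t=18 v=4: → [12,24); WM=15
i=9 t=19 v=1: → [12,24); WM=16
i=10 t=22 v=7: → [12,24); WM=19
i=11 t=30 v=9: → [24,36); WM=27; [12,24) fires=9
i=12 t=38 v=6: → [36,48); WM=35
i=13 t=39 v=3: → [36,48); WM=36; [24,36) fires=9
i=14 t=43 v=3: → [36,48); WM=40
i=15 t=45 v=9: → [36,48); WM=42
i=16 t=46 v=9: → [36,48); WM=43
i=17 t=47 v=1: → [36,48); WM=44
i=18 t=48 v=8: → [48,60); WM=45
i=19 t=49 v=6: → [48,60); WM=46
i=20 t=49 v=4: → [48,60); WM=46

7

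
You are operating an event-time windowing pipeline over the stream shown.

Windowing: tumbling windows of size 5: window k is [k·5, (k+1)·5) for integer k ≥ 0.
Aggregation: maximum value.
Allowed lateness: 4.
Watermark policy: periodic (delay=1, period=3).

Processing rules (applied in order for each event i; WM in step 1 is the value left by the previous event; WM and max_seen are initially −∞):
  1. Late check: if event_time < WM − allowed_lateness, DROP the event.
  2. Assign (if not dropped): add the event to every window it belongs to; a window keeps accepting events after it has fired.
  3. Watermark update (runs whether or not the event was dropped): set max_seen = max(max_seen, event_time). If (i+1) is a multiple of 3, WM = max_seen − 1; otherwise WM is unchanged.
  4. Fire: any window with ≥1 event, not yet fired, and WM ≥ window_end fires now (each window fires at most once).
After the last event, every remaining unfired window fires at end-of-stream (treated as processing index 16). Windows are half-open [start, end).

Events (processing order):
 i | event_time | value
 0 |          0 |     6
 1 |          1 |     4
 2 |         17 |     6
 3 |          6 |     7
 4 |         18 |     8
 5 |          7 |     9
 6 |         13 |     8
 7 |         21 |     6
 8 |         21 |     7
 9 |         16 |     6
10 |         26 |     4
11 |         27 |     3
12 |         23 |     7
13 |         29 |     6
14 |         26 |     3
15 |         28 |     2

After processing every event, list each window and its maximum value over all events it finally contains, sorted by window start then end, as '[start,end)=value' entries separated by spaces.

[0,5)=6 [10,15)=8 [15,20)=8 [20,25)=7 [25,30)=6

i=0 t=0 v=6: → [0,5); WM=−∞
i=1 t=1 v=4: → [0,5); WM=−∞
i=2 t=17 v=6: → [15,20); WM=16; [0,5) fires=6
i=3 t=6 v=7: DROP (t<16-4); WM=16
i=4 t=18 v=8: → [15,20); WM=16
i=5 t=7 v=9: DROP (t<16-4); WM=17
i=6 t=13 v=8: → [10,15); WM=17; [10,15) fires=8
i=7 t=21 v=6: → [20,25); WM=17
i=8 t=21 v=7: → [20,25); WM=20; [15,20) fires=8
i=9 t=16 v=6: → [15,20); WM=20
i=10 t=26 v=4: → [25,30); WM=20
i=11 t=27 v=3: → [25,30); WM=26; [20,25) fires=7
i=12 t=23 v=7: → [20,25); WM=26
i=13 t=29 v=6: → [25,30); WM=26
i=14 t=26 v=3: → [25,30); WM=28
i=15 t=28 v=2: → [25,30); WM=28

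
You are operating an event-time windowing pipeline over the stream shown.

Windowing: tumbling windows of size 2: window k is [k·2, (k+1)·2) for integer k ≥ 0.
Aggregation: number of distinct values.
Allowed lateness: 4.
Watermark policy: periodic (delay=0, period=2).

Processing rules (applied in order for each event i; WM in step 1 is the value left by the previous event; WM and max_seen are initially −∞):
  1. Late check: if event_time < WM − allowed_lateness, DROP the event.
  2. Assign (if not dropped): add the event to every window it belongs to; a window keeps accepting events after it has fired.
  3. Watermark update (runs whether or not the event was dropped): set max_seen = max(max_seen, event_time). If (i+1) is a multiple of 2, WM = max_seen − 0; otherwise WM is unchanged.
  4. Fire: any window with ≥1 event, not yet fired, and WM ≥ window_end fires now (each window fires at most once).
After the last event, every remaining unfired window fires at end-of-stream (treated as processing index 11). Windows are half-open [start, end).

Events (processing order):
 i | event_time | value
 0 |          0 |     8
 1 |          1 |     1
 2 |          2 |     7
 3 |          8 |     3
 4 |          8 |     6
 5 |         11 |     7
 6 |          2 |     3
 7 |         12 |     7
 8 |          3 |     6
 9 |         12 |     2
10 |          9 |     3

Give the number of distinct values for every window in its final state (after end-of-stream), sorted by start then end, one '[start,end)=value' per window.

i=0 t=0 v=8: → [0,2); WM=−∞
i=1 t=1 v=1: → [0,2); WM=1
i=2 t=2 v=7: → [2,4); WM=1
i=3 t=8 v=3: → [8,10); WM=8; [0,2) fires=2 [2,4) fires=1
i=4 t=8 v=6: → [8,10); WM=8
i=5 t=11 v=7: → [10,12); WM=11; [8,10) fires=2
i=6 t=2 v=3: DROP (t<11-4); WM=11
i=7 t=12 v=7: → [12,14); WM=12; [10,12) fires=1
i=8 t=3 v=6: DROP (t<12-4); WM=12
i=9 t=12 v=2: → [12,14); WM=12
i=10 t=9 v=3: → [8,10); WM=12

[0,2)=2 [2,4)=1 [8,10)=2 [10,12)=1 [12,14)=2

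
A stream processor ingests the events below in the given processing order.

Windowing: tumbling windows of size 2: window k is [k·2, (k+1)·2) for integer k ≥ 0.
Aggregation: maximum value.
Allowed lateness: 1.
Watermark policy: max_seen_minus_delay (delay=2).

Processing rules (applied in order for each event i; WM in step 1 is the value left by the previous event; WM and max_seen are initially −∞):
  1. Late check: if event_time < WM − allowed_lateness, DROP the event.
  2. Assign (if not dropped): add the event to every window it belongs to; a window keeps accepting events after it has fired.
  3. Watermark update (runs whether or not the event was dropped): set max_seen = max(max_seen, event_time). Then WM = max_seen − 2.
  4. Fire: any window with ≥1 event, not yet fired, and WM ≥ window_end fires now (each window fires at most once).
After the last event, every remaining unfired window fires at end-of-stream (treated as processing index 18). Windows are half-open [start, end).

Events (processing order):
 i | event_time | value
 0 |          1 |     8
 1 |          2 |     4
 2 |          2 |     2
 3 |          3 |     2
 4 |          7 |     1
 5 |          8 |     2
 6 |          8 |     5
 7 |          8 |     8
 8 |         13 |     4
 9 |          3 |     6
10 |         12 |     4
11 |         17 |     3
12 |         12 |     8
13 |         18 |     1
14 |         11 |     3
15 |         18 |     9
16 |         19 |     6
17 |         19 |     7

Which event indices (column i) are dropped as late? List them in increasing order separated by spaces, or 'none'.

i=0 t=1 v=8: → [0,2); WM=-1
i=1 t=2 v=4: → [2,4); WM=0
i=2 t=2 v=2: → [2,4); WM=0
i=3 t=3 v=2: → [2,4); WM=1
i=4 t=7 v=1: → [6,8); WM=5; [0,2) fires=8 [2,4) fires=4
i=5 t=8 v=2: → [8,10); WM=6
i=6 t=8 v=5: → [8,10); WM=6
i=7 t=8 v=8: → [8,10); WM=6
i=8 t=13 v=4: → [12,14); WM=11; [6,8) fires=1 [8,10) fires=8
i=9 t=3 v=6: DROP (t<11-1); WM=11
i=10 t=12 v=4: → [12,14); WM=11
i=11 t=17 v=3: → [16,18); WM=15; [12,14) fires=4
i=12 t=12 v=8: DROP (t<15-1); WM=15
i=13 t=18 v=1: → [18,20); WM=16
i=14 t=11 v=3: DROP (t<16-1); WM=16
i=15 t=18 v=9: → [18,20); WM=16
i=16 t=19 v=6: → [18,20); WM=17
i=17 t=19 v=7: → [18,20); WM=17

9 12 14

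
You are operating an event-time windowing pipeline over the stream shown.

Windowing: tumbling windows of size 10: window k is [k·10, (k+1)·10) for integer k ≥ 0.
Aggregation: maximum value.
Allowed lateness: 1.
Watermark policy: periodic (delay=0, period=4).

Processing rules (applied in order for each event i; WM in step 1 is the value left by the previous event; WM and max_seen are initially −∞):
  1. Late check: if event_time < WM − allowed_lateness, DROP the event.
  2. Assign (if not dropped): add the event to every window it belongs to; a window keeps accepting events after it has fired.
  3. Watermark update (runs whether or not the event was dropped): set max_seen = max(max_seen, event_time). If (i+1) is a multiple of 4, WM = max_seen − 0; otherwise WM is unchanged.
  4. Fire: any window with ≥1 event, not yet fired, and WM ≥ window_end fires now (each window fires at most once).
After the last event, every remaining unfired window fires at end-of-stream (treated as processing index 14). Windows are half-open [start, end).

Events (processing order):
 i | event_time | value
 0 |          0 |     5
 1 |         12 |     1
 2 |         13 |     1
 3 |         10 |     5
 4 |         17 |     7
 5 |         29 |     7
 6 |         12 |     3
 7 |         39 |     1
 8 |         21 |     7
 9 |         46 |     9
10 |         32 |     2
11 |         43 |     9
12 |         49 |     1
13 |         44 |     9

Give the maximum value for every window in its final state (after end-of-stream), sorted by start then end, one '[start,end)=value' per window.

i=0 t=0 v=5: → [0,10); WM=−∞
i=1 t=12 v=1: → [10,20); WM=−∞
i=2 t=13 v=1: → [10,20); WM=−∞
i=3 t=10 v=5: → [10,20); WM=13; [0,10) fires=5
i=4 t=17 v=7: → [10,20); WM=13
i=5 t=29 v=7: → [20,30); WM=13
i=6 t=12 v=3: → [10,20); WM=13
i=7 t=39 v=1: → [30,40); WM=39; [10,20) fires=7 [20,30) fires=7
i=8 t=21 v=7: DROP (t<39-1); WM=39
i=9 t=46 v=9: → [40,50); WM=39
i=10 t=32 v=2: DROP (t<39-1); WM=39
i=11 t=43 v=9: → [40,50); WM=46; [30,40) fires=1
i=12 t=49 v=1: → [40,50); WM=46
i=13 t=44 v=9: DROP (t<46-1); WM=46

[0,10)=5 [10,20)=7 [20,30)=7 [30,40)=1 [40,50)=9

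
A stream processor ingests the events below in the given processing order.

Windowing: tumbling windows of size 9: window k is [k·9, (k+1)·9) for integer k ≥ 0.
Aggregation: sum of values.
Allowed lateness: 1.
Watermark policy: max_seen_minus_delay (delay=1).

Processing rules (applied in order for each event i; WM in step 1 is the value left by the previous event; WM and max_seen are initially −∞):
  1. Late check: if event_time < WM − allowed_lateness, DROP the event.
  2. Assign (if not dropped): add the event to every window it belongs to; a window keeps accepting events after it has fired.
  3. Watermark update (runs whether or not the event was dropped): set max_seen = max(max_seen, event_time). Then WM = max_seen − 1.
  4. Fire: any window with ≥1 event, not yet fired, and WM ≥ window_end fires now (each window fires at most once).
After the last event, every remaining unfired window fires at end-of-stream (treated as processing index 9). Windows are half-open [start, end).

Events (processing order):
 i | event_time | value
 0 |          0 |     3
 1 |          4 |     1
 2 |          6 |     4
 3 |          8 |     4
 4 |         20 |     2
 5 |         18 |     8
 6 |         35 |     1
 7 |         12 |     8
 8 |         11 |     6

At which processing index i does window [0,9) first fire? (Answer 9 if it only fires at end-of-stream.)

4

i=0 t=0 v=3: → [0,9); WM=-1
i=1 t=4 v=1: → [0,9); WM=3
i=2 t=6 v=4: → [0,9); WM=5
i=3 t=8 v=4: → [0,9); WM=7
i=4 t=20 v=2: → [18,27); WM=19; [0,9) fires=12
i=5 t=18 v=8: → [18,27); WM=19
i=6 t=35 v=1: → [27,36); WM=34; [18,27) fires=10
i=7 t=12 v=8: DROP (t<34-1); WM=34
i=8 t=11 v=6: DROP (t<34-1); WM=34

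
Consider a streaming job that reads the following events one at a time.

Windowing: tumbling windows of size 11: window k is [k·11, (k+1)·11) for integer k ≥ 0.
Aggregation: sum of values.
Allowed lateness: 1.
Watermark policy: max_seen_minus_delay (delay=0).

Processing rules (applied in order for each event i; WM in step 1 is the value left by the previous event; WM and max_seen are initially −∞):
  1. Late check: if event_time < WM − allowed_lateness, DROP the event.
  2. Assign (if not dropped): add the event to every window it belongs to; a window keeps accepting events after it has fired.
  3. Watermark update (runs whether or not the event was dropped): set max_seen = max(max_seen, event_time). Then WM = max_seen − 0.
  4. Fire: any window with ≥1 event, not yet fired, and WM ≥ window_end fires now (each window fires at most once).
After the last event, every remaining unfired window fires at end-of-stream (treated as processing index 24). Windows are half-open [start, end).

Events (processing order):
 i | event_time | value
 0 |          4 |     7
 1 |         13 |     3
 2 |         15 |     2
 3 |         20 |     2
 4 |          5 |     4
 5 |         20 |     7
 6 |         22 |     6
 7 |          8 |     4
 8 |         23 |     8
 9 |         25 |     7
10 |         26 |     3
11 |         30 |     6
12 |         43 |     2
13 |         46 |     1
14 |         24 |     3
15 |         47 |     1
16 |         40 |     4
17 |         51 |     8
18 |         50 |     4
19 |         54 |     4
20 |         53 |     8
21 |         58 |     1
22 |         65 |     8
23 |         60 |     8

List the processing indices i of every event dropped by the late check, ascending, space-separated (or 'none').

4 7 14 16 23

i=0 t=4 v=7: → [0,11); WM=4
i=1 t=13 v=3: → [11,22); WM=13; [0,11) fires=7
i=2 t=15 v=2: → [11,22); WM=15
i=3 t=20 v=2: → [11,22); WM=20
i=4 t=5 v=4: DROP (t<20-1); WM=20
i=5 t=20 v=7: → [11,22); WM=20
i=6 t=22 v=6: → [22,33); WM=22; [11,22) fires=14
i=7 t=8 v=4: DROP (t<22-1); WM=22
i=8 t=23 v=8: → [22,33); WM=23
i=9 t=25 v=7: → [22,33); WM=25
i=10 t=26 v=3: → [22,33); WM=26
i=11 t=30 v=6: → [22,33); WM=30
i=12 t=43 v=2: → [33,44); WM=43; [22,33) fires=30
i=13 t=46 v=1: → [44,55); WM=46; [33,44) fires=2
i=14 t=24 v=3: DROP (t<46-1); WM=46
i=15 t=47 v=1: → [44,55); WM=47
i=16 t=40 v=4: DROP (t<47-1); WM=47
i=17 t=51 v=8: → [44,55); WM=51
i=18 t=50 v=4: → [44,55); WM=51
i=19 t=54 v=4: → [44,55); WM=54
i=20 t=53 v=8: → [44,55); WM=54
i=21 t=58 v=1: → [55,66); WM=58; [44,55) fires=26
i=22 t=65 v=8: → [55,66); WM=65
i=23 t=60 v=8: DROP (t<65-1); WM=65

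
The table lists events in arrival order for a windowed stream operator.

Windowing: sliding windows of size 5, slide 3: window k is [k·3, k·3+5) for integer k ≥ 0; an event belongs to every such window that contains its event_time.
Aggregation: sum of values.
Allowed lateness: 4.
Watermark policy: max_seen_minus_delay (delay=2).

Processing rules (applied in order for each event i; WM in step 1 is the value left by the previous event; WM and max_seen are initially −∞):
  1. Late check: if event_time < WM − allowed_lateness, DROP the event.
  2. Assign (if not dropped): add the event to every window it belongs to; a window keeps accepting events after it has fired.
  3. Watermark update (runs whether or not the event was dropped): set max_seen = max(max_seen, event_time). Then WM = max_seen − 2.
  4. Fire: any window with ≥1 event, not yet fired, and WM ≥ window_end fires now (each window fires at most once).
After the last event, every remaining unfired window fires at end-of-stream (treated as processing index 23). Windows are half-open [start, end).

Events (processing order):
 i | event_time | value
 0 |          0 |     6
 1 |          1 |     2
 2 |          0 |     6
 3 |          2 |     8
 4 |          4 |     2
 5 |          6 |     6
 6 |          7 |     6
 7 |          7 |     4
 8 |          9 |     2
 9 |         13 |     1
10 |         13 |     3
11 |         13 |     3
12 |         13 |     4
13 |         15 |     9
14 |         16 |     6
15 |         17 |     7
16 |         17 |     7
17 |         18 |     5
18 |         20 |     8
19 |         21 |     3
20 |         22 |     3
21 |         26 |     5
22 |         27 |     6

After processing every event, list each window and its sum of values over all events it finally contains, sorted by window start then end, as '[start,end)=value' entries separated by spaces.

[0,5)=24 [3,8)=18 [6,11)=18 [9,14)=13 [12,17)=26 [15,20)=34 [18,23)=19 [21,26)=6 [24,29)=11 [27,32)=6

i=0 t=0 v=6: → [0,5); WM=-2
i=1 t=1 v=2: → [0,5); WM=-1
i=2 t=0 v=6: → [0,5); WM=-1
i=3 t=2 v=8: → [0,5); WM=0
i=4 t=4 v=2: → [3,8),[0,5); WM=2
i=5 t=6 v=6: → [6,11),[3,8); WM=4
i=6 t=7 v=6: → [6,11),[3,8); WM=5; [0,5) fires=24
i=7 t=7 v=4: → [6,11),[3,8); WM=5
i=8 t=9 v=2: → [9,14),[6,11); WM=7
i=9 t=13 v=1: → [12,17),[9,14); WM=11; [3,8) fires=18 [6,11) fires=18
i=10 t=13 v=3: → [12,17),[9,14); WM=11
i=11 t=13 v=3: → [12,17),[9,14); WM=11
i=12 t=13 v=4: → [12,17),[9,14); WM=11
i=13 t=15 v=9: → [15,20),[12,17); WM=13
i=14 t=16 v=6: → [15,20),[12,17); WM=14; [9,14) fires=13
i=15 t=17 v=7: → [15,20); WM=15
i=16 t=17 v=7: → [15,20); WM=15
i=17 t=18 v=5: → [18,23),[15,20); WM=16
i=18 t=20 v=8: → [18,23); WM=18; [12,17) fires=26
i=19 t=21 v=3: → [21,26),[18,23); WM=19
i=20 t=22 v=3: → [21,26),[18,23); WM=20; [15,20) fires=34
i=21 t=26 v=5: → [24,29); WM=24; [18,23) fires=19
i=22 t=27 v=6: → [27,32),[24,29); WM=25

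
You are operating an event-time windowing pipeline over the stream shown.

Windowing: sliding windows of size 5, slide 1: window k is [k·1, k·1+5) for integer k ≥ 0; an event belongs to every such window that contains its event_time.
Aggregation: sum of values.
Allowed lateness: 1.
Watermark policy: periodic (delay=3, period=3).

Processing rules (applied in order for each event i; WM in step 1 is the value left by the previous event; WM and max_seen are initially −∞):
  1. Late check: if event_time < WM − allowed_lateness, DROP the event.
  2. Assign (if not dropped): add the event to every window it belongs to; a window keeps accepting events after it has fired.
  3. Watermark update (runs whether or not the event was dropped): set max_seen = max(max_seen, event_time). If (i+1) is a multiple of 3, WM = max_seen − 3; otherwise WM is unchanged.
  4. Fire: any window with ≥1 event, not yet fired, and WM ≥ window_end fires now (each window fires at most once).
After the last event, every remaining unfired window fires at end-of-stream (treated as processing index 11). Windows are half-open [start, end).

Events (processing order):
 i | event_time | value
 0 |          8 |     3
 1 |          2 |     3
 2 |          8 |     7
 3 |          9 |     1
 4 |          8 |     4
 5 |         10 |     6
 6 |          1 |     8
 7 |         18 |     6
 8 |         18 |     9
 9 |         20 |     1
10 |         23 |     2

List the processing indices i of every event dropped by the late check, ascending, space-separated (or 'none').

6

i=0 t=8 v=3: → [8,13),[7,12),[6,11),[5,10),[4,9); WM=−∞
i=1 t=2 v=3: → [2,7),[1,6),[0,5); WM=−∞
i=2 t=8 v=7: → [8,13),[7,12),[6,11),[5,10),[4,9); WM=5; [0,5) fires=3
i=3 t=9 v=1: → [9,14),[8,13),[7,12),[6,11),[5,10); WM=5
i=4 t=8 v=4: → [8,13),[7,12),[6,11),[5,10),[4,9); WM=5
i=5 t=10 v=6: → [10,15),[9,14),[8,13),[7,12),[6,11); WM=7; [1,6) fires=3 [2,7) fires=3
i=6 t=1 v=8: DROP (t<7-1); WM=7
i=7 t=18 v=6: → [18,23),[17,22),[16,21),[15,20),[14,19); WM=7
i=8 t=18 v=9: → [18,23),[17,22),[16,21),[15,20),[14,19); WM=15; [4,9) fires=14 [5,10) fires=15 [6,11) fires=21 [7,12) fires=21 [8,13) fires=21 [9,14) fires=7 [10,15) fires=6
i=9 t=20 v=1: → [20,25),[19,24),[18,23),[17,22),[16,21); WM=15
i=10 t=23 v=2: → [23,28),[22,27),[21,26),[20,25),[19,24); WM=15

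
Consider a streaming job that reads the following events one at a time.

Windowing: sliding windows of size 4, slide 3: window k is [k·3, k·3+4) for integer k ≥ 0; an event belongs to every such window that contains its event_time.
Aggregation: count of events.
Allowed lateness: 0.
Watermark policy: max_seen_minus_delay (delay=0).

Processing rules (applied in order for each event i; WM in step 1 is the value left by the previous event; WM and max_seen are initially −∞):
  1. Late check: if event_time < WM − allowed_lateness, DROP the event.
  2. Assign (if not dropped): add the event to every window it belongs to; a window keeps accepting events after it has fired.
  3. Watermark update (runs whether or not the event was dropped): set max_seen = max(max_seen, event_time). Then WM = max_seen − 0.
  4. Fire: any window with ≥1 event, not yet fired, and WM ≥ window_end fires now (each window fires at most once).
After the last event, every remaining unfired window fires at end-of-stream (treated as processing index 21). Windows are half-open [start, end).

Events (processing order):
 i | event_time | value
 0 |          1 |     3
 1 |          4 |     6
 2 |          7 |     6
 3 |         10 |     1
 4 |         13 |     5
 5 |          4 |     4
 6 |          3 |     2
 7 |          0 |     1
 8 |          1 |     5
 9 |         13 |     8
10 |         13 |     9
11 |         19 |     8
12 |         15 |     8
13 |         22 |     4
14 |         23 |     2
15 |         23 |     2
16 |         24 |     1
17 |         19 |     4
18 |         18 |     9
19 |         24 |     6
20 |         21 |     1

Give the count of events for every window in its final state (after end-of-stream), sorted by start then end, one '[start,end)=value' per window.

i=0 t=1 v=3: → [0,4); WM=1
i=1 t=4 v=6: → [3,7); WM=4; [0,4) fires=1
i=2 t=7 v=6: → [6,10); WM=7; [3,7) fires=1
i=3 t=10 v=1: → [9,13); WM=10; [6,10) fires=1
i=4 t=13 v=5: → [12,16); WM=13; [9,13) fires=1
i=5 t=4 v=4: DROP (t<13-0); WM=13
i=6 t=3 v=2: DROP (t<13-0); WM=13
i=7 t=0 v=1: DROP (t<13-0); WM=13
i=8 t=1 v=5: DROP (t<13-0); WM=13
i=9 t=13 v=8: → [12,16); WM=13
i=10 t=13 v=9: → [12,16); WM=13
i=11 t=19 v=8: → [18,22); WM=19; [12,16) fires=3
i=12 t=15 v=8: DROP (t<19-0); WM=19
i=13 t=22 v=4: → [21,25); WM=22; [18,22) fires=1
i=14 t=23 v=2: → [21,25); WM=23
i=15 t=23 v=2: → [21,25); WM=23
i=16 t=24 v=1: → [24,28),[21,25); WM=24
i=17 t=19 v=4: DROP (t<24-0); WM=24
i=18 t=18 v=9: DROP (t<24-0); WM=24
i=19 t=24 v=6: → [24,28),[21,25); WM=24
i=20 t=21 v=1: DROP (t<24-0); WM=24

[0,4)=1 [3,7)=1 [6,10)=1 [9,13)=1 [12,16)=3 [18,22)=1 [21,25)=5 [24,28)=2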